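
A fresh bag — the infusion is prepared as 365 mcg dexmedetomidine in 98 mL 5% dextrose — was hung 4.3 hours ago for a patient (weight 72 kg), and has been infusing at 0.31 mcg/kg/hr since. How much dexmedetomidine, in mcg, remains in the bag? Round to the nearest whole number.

269 mcg

Dose = 0.31 mcg/kg/hr × 72 kg = 22.32 mcg/hr
Concentration = 365 mcg ÷ 98 mL = 3.72449 mcg/mL
Rate = 22.32 mcg/hr ÷ 3.72449 mcg/mL = 5.992767 mL/hr
Volume infused = 5.992767 mL/hr × 4.3 hr = 25.7689 mL
Volume remaining = 98 − 25.7689 = 72.2311 mL
Drug remaining = 72.2311 mL × 3.72449 mcg/mL = 269.024 mcg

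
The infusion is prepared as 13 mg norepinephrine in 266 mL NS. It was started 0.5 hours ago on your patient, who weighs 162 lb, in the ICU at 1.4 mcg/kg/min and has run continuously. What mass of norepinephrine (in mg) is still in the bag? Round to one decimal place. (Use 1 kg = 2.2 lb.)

9.9 mg

Weight = 162 lb ÷ 2.2 lb/kg = 73.63636 kg
Dose = 1.4 mcg/kg/min × 73.63636 kg = 103.0909 mcg/min
103.0909 mcg/min × 60 min/hr = 6185.455 mcg/hr
Concentration = 13 mg ÷ 266 mL = 0.04887218 mg/mL = 48.87218 mcg/mL
Rate = 6185.455 mcg/hr ÷ 48.87218 mcg/mL = 126.5639 mL/hr
Volume infused = 126.5639 mL/hr × 0.5 hr = 63.28196 mL
Volume remaining = 266 − 63.28196 = 202.718 mL
Drug remaining = 202.718 mL × 48.87218 mcg/mL = 9907.273 mcg = 9.907273 mg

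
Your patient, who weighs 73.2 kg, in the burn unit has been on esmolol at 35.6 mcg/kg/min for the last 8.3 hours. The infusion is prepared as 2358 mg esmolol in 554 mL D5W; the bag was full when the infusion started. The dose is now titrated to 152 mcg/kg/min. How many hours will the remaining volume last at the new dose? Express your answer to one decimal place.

1.6 hours

Initial rate:
Dose = 35.6 mcg/kg/min × 73.2 kg = 2605.92 mcg/min
2605.92 mcg/min × 60 min/hr = 156355.2 mcg/hr
Concentration = 2358 mg ÷ 554 mL = 4.256318 mg/mL = 4256.318 mcg/mL
Rate = 156355.2 mcg/hr ÷ 4256.318 mcg/mL = 36.73485 mL/hr
Volume infused so far = 36.73485 mL/hr × 8.3 hr = 304.8993 mL
Volume remaining = 554 − 304.8993 = 249.1007 mL
New rate:
Dose = 152 mcg/kg/min × 73.2 kg = 11126.4 mcg/min
11126.4 mcg/min × 60 min/hr = 667584 mcg/hr
Rate = 667584 mcg/hr ÷ 4256.318 mcg/mL = 156.8454 mL/hr
Time remaining = 249.1007 mL ÷ 156.8454 mL/hr = 1.588192 hr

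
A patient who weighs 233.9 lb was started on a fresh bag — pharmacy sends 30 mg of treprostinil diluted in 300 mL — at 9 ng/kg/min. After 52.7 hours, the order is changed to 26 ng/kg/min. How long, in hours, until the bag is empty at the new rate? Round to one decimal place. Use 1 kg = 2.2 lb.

Initial rate:
Weight = 233.9 lb ÷ 2.2 lb/kg = 106.3182 kg
Dose = 9 ng/kg/min × 106.3182 kg = 956.8636 ng/min
956.8636 ng/min × 60 min/hr = 57411.82 ng/hr
Concentration = 30 mg ÷ 300 mL = 0.1 mg/mL = 100000 ng/mL
Rate = 57411.82 ng/hr ÷ 100000 ng/mL = 0.5741182 mL/hr
Volume infused so far = 0.5741182 mL/hr × 52.7 hr = 30.25603 mL
Volume remaining = 300 − 30.25603 = 269.744 mL
New rate:
Dose = 26 ng/kg/min × 106.3182 kg = 2764.273 ng/min
2764.273 ng/min × 60 min/hr = 165856.4 ng/hr
Rate = 165856.4 ng/hr ÷ 100000 ng/mL = 1.658564 mL/hr
Time remaining = 269.744 mL ÷ 1.658564 mL/hr = 162.6371 hr

162.6 hours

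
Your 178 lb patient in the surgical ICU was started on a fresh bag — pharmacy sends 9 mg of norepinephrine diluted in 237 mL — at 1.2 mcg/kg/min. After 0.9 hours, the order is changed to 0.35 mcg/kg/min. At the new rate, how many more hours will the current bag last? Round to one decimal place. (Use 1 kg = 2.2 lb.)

Initial rate:
Weight = 178 lb ÷ 2.2 lb/kg = 80.90909 kg
Dose = 1.2 mcg/kg/min × 80.90909 kg = 97.09091 mcg/min
97.09091 mcg/min × 60 min/hr = 5825.455 mcg/hr
Concentration = 9 mg ÷ 237 mL = 0.03797468 mg/mL = 37.97468 mcg/mL
Rate = 5825.455 mcg/hr ÷ 37.97468 mcg/mL = 153.4036 mL/hr
Volume infused so far = 153.4036 mL/hr × 0.9 hr = 138.0633 mL
Volume remaining = 237 − 138.0633 = 98.93673 mL
New rate:
Dose = 0.35 mcg/kg/min × 80.90909 kg = 28.31818 mcg/min
28.31818 mcg/min × 60 min/hr = 1699.091 mcg/hr
Rate = 1699.091 mcg/hr ÷ 37.97468 mcg/mL = 44.74273 mL/hr
Time remaining = 98.93673 mL ÷ 44.74273 mL/hr = 2.211236 hr

2.2 hours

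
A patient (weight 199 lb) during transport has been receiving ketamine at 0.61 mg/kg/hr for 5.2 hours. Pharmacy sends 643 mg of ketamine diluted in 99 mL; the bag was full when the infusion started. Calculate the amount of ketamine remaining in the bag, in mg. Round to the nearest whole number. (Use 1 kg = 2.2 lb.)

Weight = 199 lb ÷ 2.2 lb/kg = 90.45455 kg
Dose = 0.61 mg/kg/hr × 90.45455 kg = 55.17727 mg/hr
Concentration = 643 mg ÷ 99 mL = 6.494949 mg/mL
Rate = 55.17727 mg/hr ÷ 6.494949 mg/mL = 8.495412 mL/hr
Volume infused = 8.495412 mL/hr × 5.2 hr = 44.17614 mL
Volume remaining = 99 − 44.17614 = 54.82386 mL
Drug remaining = 54.82386 mL × 6.494949 mg/mL = 356.0782 mg

356 mg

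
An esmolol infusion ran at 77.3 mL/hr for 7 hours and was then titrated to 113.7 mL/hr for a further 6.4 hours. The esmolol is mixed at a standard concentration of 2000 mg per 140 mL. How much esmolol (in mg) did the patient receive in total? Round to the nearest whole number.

Concentration = 2000 mg ÷ 140 mL = 14.28571 mg/mL
Stage 1: 77.3 mL/hr × 7 hr = 541.1 mL → 541.1 mL × 14.28571 mg/mL = 7730 mg
Stage 2: 113.7 mL/hr × 6.4 hr = 727.68 mL → 727.68 mL × 14.28571 mg/mL = 10395.43 mg
Total = 7730 + 10395.43 = 18125.43 mg

18125 mg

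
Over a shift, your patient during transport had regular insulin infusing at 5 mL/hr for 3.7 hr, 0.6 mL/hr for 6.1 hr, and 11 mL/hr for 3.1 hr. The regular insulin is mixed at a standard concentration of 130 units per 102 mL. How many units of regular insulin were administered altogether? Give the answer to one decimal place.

Concentration = 130 units ÷ 102 mL = 1.27451 units/mL
Stage 1: 5 mL/hr × 3.7 hr = 18.5 mL → 18.5 mL × 1.27451 units/mL = 23.57843 units
Stage 2: 0.6 mL/hr × 6.1 hr = 3.66 mL → 3.66 mL × 1.27451 units/mL = 4.664706 units
Stage 3: 11 mL/hr × 3.1 hr = 34.1 mL → 34.1 mL × 1.27451 units/mL = 43.46078 units
Total = 23.57843 + 4.664706 + 43.46078 = 71.70392 units

71.7 units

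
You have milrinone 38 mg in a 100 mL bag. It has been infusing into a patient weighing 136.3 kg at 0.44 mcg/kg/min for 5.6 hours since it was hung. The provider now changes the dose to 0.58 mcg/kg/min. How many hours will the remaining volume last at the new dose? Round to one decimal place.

Initial rate:
Dose = 0.44 mcg/kg/min × 136.3 kg = 59.972 mcg/min
59.972 mcg/min × 60 min/hr = 3598.32 mcg/hr
Concentration = 38 mg ÷ 100 mL = 0.38 mg/mL = 380 mcg/mL
Rate = 3598.32 mcg/hr ÷ 380 mcg/mL = 9.469263 mL/hr
Volume infused so far = 9.469263 mL/hr × 5.6 hr = 53.02787 mL
Volume remaining = 100 − 53.02787 = 46.97213 mL
New rate:
Dose = 0.58 mcg/kg/min × 136.3 kg = 79.054 mcg/min
79.054 mcg/min × 60 min/hr = 4743.24 mcg/hr
Rate = 4743.24 mcg/hr ÷ 380 mcg/mL = 12.48221 mL/hr
Time remaining = 46.97213 mL ÷ 12.48221 mL/hr = 3.763126 hr

3.8 hours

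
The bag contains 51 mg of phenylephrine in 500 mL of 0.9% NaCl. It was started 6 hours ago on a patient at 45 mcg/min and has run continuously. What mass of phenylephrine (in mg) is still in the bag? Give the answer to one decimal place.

34.8 mg

45 mcg/min × 60 min/hr = 2700 mcg/hr
Concentration = 51 mg ÷ 500 mL = 0.102 mg/mL = 102 mcg/mL
Rate = 2700 mcg/hr ÷ 102 mcg/mL = 26.47059 mL/hr
Volume infused = 26.47059 mL/hr × 6 hr = 158.8235 mL
Volume remaining = 500 − 158.8235 = 341.1765 mL
Drug remaining = 341.1765 mL × 102 mcg/mL = 34800 mcg = 34.8 mg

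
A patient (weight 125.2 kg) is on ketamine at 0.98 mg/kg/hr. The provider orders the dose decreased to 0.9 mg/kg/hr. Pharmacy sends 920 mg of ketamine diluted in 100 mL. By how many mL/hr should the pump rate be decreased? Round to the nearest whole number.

At the current dose:
Dose = 0.98 mg/kg/hr × 125.2 kg = 122.696 mg/hr
Concentration = 920 mg ÷ 100 mL = 9.2 mg/mL
Rate = 122.696 mg/hr ÷ 9.2 mg/mL = 13.33652 mL/hr
At the new dose:
Dose = 0.9 mg/kg/hr × 125.2 kg = 112.68 mg/hr
Rate = 112.68 mg/hr ÷ 9.2 mg/mL = 12.24783 mL/hr
Change = 12.24783 − 13.33652 = -1.088696 mL/hr → 1.088696 mL/hr decrease

1 mL/hr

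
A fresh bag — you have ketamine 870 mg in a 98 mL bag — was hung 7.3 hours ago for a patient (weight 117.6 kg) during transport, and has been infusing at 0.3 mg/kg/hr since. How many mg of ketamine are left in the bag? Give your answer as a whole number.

612 mg

Dose = 0.3 mg/kg/hr × 117.6 kg = 35.28 mg/hr
Concentration = 870 mg ÷ 98 mL = 8.877551 mg/mL
Rate = 35.28 mg/hr ÷ 8.877551 mg/mL = 3.974069 mL/hr
Volume infused = 3.974069 mL/hr × 7.3 hr = 29.0107 mL
Volume remaining = 98 − 29.0107 = 68.9893 mL
Drug remaining = 68.9893 mL × 8.877551 mg/mL = 612.456 mg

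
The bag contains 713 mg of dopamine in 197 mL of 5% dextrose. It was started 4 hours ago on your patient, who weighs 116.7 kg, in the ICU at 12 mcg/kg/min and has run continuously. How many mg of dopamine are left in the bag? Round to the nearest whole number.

Dose = 12 mcg/kg/min × 116.7 kg = 1400.4 mcg/min
1400.4 mcg/min × 60 min/hr = 84024 mcg/hr
Concentration = 713 mg ÷ 197 mL = 3.619289 mg/mL = 3619.289 mcg/mL
Rate = 84024 mcg/hr ÷ 3619.289 mcg/mL = 23.21561 mL/hr
Volume infused = 23.21561 mL/hr × 4 hr = 92.86243 mL
Volume remaining = 197 − 92.86243 = 104.1376 mL
Drug remaining = 104.1376 mL × 3619.289 mcg/mL = 376904 mcg = 376.904 mg

377 mg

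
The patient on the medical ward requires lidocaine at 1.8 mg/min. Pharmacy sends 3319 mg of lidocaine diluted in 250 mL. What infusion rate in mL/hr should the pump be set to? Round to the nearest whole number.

1.8 mg/min × 60 min/hr = 108 mg/hr
Concentration = 3319 mg ÷ 250 mL = 13.276 mg/mL
Rate = 108 mg/hr ÷ 13.276 mg/mL = 8.13498 mL/hr

8 mL/hr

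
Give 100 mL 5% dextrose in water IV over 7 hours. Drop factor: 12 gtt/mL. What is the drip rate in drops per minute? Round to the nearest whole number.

100 mL ÷ (7 hr × 60 = 420 min) = 0.2380952 mL/min
0.2380952 mL/min × 12 gtt/mL = 2.857143 gtt/min

3 gtt/min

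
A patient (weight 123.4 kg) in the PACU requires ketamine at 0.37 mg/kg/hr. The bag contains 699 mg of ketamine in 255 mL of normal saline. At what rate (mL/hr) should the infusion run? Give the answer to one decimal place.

Dose = 0.37 mg/kg/hr × 123.4 kg = 45.658 mg/hr
Concentration = 699 mg ÷ 255 mL = 2.741176 mg/mL
Rate = 45.658 mg/hr ÷ 2.741176 mg/mL = 16.65635 mL/hr

16.7 mL/hr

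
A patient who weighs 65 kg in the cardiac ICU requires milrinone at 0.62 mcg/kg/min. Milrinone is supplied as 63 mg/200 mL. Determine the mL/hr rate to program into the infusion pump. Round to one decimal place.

Dose = 0.62 mcg/kg/min × 65 kg = 40.3 mcg/min
40.3 mcg/min × 60 min/hr = 2418 mcg/hr
Concentration = 63 mg ÷ 200 mL = 0.315 mg/mL = 315 mcg/mL
Rate = 2418 mcg/hr ÷ 315 mcg/mL = 7.67619 mL/hr

7.7 mL/hr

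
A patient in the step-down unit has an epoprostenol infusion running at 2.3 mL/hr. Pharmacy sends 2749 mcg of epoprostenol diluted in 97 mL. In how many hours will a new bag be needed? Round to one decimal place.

42.2 hours

Duration = 97 mL ÷ 2.3 mL/hr = 42.17391 hr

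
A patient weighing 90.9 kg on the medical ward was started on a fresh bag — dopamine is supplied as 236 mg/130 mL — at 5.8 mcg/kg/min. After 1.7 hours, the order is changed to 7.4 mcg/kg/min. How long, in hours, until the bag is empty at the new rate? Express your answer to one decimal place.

4.5 hours

Initial rate:
Dose = 5.8 mcg/kg/min × 90.9 kg = 527.22 mcg/min
527.22 mcg/min × 60 min/hr = 31633.2 mcg/hr
Concentration = 236 mg ÷ 130 mL = 1.815385 mg/mL = 1815.385 mcg/mL
Rate = 31633.2 mcg/hr ÷ 1815.385 mcg/mL = 17.42507 mL/hr
Volume infused so far = 17.42507 mL/hr × 1.7 hr = 29.62262 mL
Volume remaining = 130 − 29.62262 = 100.3774 mL
New rate:
Dose = 7.4 mcg/kg/min × 90.9 kg = 672.66 mcg/min
672.66 mcg/min × 60 min/hr = 40359.6 mcg/hr
Rate = 40359.6 mcg/hr ÷ 1815.385 mcg/mL = 22.23198 mL/hr
Time remaining = 100.3774 mL ÷ 22.23198 mL/hr = 4.514999 hr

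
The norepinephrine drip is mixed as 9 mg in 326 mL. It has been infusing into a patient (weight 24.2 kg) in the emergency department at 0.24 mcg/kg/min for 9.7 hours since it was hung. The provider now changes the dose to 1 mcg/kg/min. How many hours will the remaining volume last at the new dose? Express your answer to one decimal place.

Initial rate:
Dose = 0.24 mcg/kg/min × 24.2 kg = 5.808 mcg/min
5.808 mcg/min × 60 min/hr = 348.48 mcg/hr
Concentration = 9 mg ÷ 326 mL = 0.02760736 mg/mL = 27.60736 mcg/mL
Rate = 348.48 mcg/hr ÷ 27.60736 mcg/mL = 12.62272 mL/hr
Volume infused so far = 12.62272 mL/hr × 9.7 hr = 122.4404 mL
Volume remaining = 326 − 122.4404 = 203.5596 mL
New rate:
Dose = 1 mcg/kg/min × 24.2 kg = 24.2 mcg/min
24.2 mcg/min × 60 min/hr = 1452 mcg/hr
Rate = 1452 mcg/hr ÷ 27.60736 mcg/mL = 52.59467 mL/hr
Time remaining = 203.5596 mL ÷ 52.59467 mL/hr = 3.870347 hr

3.9 hours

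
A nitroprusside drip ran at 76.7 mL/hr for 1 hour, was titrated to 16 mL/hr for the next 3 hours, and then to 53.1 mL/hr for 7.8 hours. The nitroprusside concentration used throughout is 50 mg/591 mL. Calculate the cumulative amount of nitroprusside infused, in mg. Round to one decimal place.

45.6 mg

Concentration = 50 mg ÷ 591 mL = 0.08460237 mg/mL
Stage 1: 76.7 mL/hr × 1 hr = 76.7 mL → 76.7 mL × 0.08460237 mg/mL = 6.489002 mg
Stage 2: 16 mL/hr × 3 hr = 48 mL → 48 mL × 0.08460237 mg/mL = 4.060914 mg
Stage 3: 53.1 mL/hr × 7.8 hr = 414.18 mL → 414.18 mL × 0.08460237 mg/mL = 35.04061 mg
Total = 6.489002 + 4.060914 + 35.04061 = 45.59052 mg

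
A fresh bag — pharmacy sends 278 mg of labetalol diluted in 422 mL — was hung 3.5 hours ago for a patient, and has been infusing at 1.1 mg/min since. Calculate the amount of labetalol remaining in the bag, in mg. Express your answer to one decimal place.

47.0 mg

1.1 mg/min × 60 min/hr = 66 mg/hr
Concentration = 278 mg ÷ 422 mL = 0.6587678 mg/mL
Rate = 66 mg/hr ÷ 0.6587678 mg/mL = 100.1871 mL/hr
Volume infused = 100.1871 mL/hr × 3.5 hr = 350.6547 mL
Volume remaining = 422 − 350.6547 = 71.34532 mL
Drug remaining = 71.34532 mL × 0.6587678 mg/mL = 47 mg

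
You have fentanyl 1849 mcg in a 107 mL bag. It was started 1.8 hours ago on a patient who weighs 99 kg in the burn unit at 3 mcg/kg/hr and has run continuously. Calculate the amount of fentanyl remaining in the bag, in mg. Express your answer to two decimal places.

1.31 mg

Dose = 3 mcg/kg/hr × 99 kg = 297 mcg/hr
Concentration = 1849 mcg ÷ 107 mL = 17.28037 mcg/mL
Rate = 297 mcg/hr ÷ 17.28037 mcg/mL = 17.18713 mL/hr
Volume infused = 17.18713 mL/hr × 1.8 hr = 30.93683 mL
Volume remaining = 107 − 30.93683 = 76.06317 mL
Drug remaining = 76.06317 mL × 17.28037 mcg/mL = 1314.4 mcg = 1.3144 mg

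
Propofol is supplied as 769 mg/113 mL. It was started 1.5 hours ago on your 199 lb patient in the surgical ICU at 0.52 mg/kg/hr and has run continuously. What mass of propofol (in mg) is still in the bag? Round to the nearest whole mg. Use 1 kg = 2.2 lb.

Weight = 199 lb ÷ 2.2 lb/kg = 90.45455 kg
Dose = 0.52 mg/kg/hr × 90.45455 kg = 47.03636 mg/hr
Concentration = 769 mg ÷ 113 mL = 6.80531 mg/mL
Rate = 47.03636 mg/hr ÷ 6.80531 mg/mL = 6.911715 mL/hr
Volume infused = 6.911715 mL/hr × 1.5 hr = 10.36757 mL
Volume remaining = 113 − 10.36757 = 102.6324 mL
Drug remaining = 102.6324 mL × 6.80531 mg/mL = 698.4455 mg

698 mg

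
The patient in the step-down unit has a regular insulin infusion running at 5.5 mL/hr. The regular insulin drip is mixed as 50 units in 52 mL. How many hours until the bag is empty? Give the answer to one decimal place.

9.5 hours

Duration = 52 mL ÷ 5.5 mL/hr = 9.454545 hr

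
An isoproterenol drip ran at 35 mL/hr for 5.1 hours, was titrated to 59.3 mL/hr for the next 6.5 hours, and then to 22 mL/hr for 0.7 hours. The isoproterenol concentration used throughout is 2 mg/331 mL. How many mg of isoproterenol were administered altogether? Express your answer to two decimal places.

Concentration = 2 mg ÷ 331 mL = 0.006042296 mg/mL
Stage 1: 35 mL/hr × 5.1 hr = 178.5 mL → 178.5 mL × 0.006042296 mg/mL = 1.07855 mg
Stage 2: 59.3 mL/hr × 6.5 hr = 385.45 mL → 385.45 mL × 0.006042296 mg/mL = 2.329003 mg
Stage 3: 22 mL/hr × 0.7 hr = 15.4 mL → 15.4 mL × 0.006042296 mg/mL = 0.09305136 mg
Total = 1.07855 + 2.329003 + 0.09305136 = 3.500604 mg

3.50 mg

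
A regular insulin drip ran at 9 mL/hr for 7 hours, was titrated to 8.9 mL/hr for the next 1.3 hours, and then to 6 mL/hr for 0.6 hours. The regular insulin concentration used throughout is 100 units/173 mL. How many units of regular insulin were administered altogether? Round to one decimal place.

Concentration = 100 units ÷ 173 mL = 0.5780347 units/mL
Stage 1: 9 mL/hr × 7 hr = 63 mL → 63 mL × 0.5780347 units/mL = 36.41618 units
Stage 2: 8.9 mL/hr × 1.3 hr = 11.57 mL → 11.57 mL × 0.5780347 units/mL = 6.687861 units
Stage 3: 6 mL/hr × 0.6 hr = 3.6 mL → 3.6 mL × 0.5780347 units/mL = 2.080925 units
Total = 36.41618 + 6.687861 + 2.080925 = 45.18497 units

45.2 units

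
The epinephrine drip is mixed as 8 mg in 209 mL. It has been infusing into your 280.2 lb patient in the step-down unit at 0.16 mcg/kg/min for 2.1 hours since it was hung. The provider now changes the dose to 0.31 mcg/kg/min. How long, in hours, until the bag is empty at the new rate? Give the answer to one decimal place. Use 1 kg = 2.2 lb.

2.3 hours

Initial rate:
Weight = 280.2 lb ÷ 2.2 lb/kg = 127.3636 kg
Dose = 0.16 mcg/kg/min × 127.3636 kg = 20.37818 mcg/min
20.37818 mcg/min × 60 min/hr = 1222.691 mcg/hr
Concentration = 8 mg ÷ 209 mL = 0.03827751 mg/mL = 38.27751 mcg/mL
Rate = 1222.691 mcg/hr ÷ 38.27751 mcg/mL = 31.9428 mL/hr
Volume infused so far = 31.9428 mL/hr × 2.1 hr = 67.07988 mL
Volume remaining = 209 − 67.07988 = 141.9201 mL
New rate:
Dose = 0.31 mcg/kg/min × 127.3636 kg = 39.48273 mcg/min
39.48273 mcg/min × 60 min/hr = 2368.964 mcg/hr
Rate = 2368.964 mcg/hr ÷ 38.27751 mcg/mL = 61.88917 mL/hr
Time remaining = 141.9201 mL ÷ 61.88917 mL/hr = 2.293133 hr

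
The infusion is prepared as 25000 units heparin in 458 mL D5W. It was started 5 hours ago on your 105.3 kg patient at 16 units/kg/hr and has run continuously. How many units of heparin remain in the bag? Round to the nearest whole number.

Dose = 16 units/kg/hr × 105.3 kg = 1684.8 units/hr
Concentration = 25000 units ÷ 458 mL = 54.58515 units/mL
Rate = 1684.8 units/hr ÷ 54.58515 units/mL = 30.86554 mL/hr
Volume infused = 30.86554 mL/hr × 5 hr = 154.3277 mL
Volume remaining = 458 − 154.3277 = 303.6723 mL
Drug remaining = 303.6723 mL × 54.58515 units/mL = 16576 units

16576 units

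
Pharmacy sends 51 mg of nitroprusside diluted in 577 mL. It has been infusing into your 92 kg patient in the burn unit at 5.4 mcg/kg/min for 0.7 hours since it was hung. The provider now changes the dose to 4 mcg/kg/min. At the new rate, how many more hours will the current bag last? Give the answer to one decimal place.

Initial rate:
Dose = 5.4 mcg/kg/min × 92 kg = 496.8 mcg/min
496.8 mcg/min × 60 min/hr = 29808 mcg/hr
Concentration = 51 mg ÷ 577 mL = 0.08838821 mg/mL = 88.38821 mcg/mL
Rate = 29808 mcg/hr ÷ 88.38821 mcg/mL = 337.2395 mL/hr
Volume infused so far = 337.2395 mL/hr × 0.7 hr = 236.0677 mL
Volume remaining = 577 − 236.0677 = 340.9323 mL
New rate:
Dose = 4 mcg/kg/min × 92 kg = 368 mcg/min
368 mcg/min × 60 min/hr = 22080 mcg/hr
Rate = 22080 mcg/hr ÷ 88.38821 mcg/mL = 249.8071 mL/hr
Time remaining = 340.9323 mL ÷ 249.8071 mL/hr = 1.364783 hr

1.4 hours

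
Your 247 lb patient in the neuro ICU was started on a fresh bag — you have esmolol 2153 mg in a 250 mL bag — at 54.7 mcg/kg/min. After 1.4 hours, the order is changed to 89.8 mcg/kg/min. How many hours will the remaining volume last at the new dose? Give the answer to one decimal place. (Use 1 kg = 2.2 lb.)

Initial rate:
Weight = 247 lb ÷ 2.2 lb/kg = 112.2727 kg
Dose = 54.7 mcg/kg/min × 112.2727 kg = 6141.318 mcg/min
6141.318 mcg/min × 60 min/hr = 368479.1 mcg/hr
Concentration = 2153 mg ÷ 250 mL = 8.612 mg/mL = 8612 mcg/mL
Rate = 368479.1 mcg/hr ÷ 8612 mcg/mL = 42.7867 mL/hr
Volume infused so far = 42.7867 mL/hr × 1.4 hr = 59.90138 mL
Volume remaining = 250 − 59.90138 = 190.0986 mL
New rate:
Dose = 89.8 mcg/kg/min × 112.2727 kg = 10082.09 mcg/min
10082.09 mcg/min × 60 min/hr = 604925.5 mcg/hr
Rate = 604925.5 mcg/hr ÷ 8612 mcg/mL = 70.24216 mL/hr
Time remaining = 190.0986 mL ÷ 70.24216 mL/hr = 2.706332 hr

2.7 hours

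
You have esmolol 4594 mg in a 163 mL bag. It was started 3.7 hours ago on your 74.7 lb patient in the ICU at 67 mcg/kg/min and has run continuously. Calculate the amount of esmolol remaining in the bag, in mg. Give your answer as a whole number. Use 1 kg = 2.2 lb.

4089 mg

Weight = 74.7 lb ÷ 2.2 lb/kg = 33.95455 kg
Dose = 67 mcg/kg/min × 33.95455 kg = 2274.955 mcg/min
2274.955 mcg/min × 60 min/hr = 136497.3 mcg/hr
Concentration = 4594 mg ÷ 163 mL = 28.18405 mg/mL = 28184.05 mcg/mL
Rate = 136497.3 mcg/hr ÷ 28184.05 mcg/mL = 4.843068 mL/hr
Volume infused = 4.843068 mL/hr × 3.7 hr = 17.91935 mL
Volume remaining = 163 − 17.91935 = 145.0806 mL
Drug remaining = 145.0806 mL × 28184.05 mcg/mL = 4088960 mcg = 4088.96 mg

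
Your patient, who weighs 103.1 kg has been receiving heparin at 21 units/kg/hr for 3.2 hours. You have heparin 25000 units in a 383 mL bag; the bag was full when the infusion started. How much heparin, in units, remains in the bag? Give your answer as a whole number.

18072 units

Dose = 21 units/kg/hr × 103.1 kg = 2165.1 units/hr
Concentration = 25000 units ÷ 383 mL = 65.27415 units/mL
Rate = 2165.1 units/hr ÷ 65.27415 units/mL = 33.16933 mL/hr
Volume infused = 33.16933 mL/hr × 3.2 hr = 106.1419 mL
Volume remaining = 383 − 106.1419 = 276.8581 mL
Drug remaining = 276.8581 mL × 65.27415 units/mL = 18071.68 units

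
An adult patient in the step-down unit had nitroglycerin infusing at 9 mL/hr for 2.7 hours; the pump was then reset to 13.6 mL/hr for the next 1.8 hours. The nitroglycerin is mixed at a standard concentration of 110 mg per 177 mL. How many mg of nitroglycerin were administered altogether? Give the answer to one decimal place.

Concentration = 110 mg ÷ 177 mL = 0.6214689 mg/mL
Stage 1: 9 mL/hr × 2.7 hr = 24.3 mL → 24.3 mL × 0.6214689 mg/mL = 15.10169 mg
Stage 2: 13.6 mL/hr × 1.8 hr = 24.48 mL → 24.48 mL × 0.6214689 mg/mL = 15.21356 mg
Total = 15.10169 + 15.21356 = 30.31525 mg

30.3 mg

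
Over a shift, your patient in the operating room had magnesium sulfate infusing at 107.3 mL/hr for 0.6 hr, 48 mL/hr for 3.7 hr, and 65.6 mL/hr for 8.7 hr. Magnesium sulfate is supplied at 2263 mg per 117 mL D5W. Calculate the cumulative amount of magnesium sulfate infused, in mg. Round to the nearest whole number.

15719 mg

Concentration = 2263 mg ÷ 117 mL = 19.34188 mg/mL
Stage 1: 107.3 mL/hr × 0.6 hr = 64.38 mL → 64.38 mL × 19.34188 mg/mL = 1245.23 mg
Stage 2: 48 mL/hr × 3.7 hr = 177.6 mL → 177.6 mL × 19.34188 mg/mL = 3435.118 mg
Stage 3: 65.6 mL/hr × 8.7 hr = 570.72 mL → 570.72 mL × 19.34188 mg/mL = 11038.8 mg
Total = 1245.23 + 3435.118 + 11038.8 = 15719.15 mg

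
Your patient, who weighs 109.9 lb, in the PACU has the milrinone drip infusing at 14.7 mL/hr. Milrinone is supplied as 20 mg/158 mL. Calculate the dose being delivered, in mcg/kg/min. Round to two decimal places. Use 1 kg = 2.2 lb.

Weight = 109.9 lb ÷ 2.2 lb/kg = 49.95455 kg
Concentration = 20 mg ÷ 158 mL = 0.1265823 mg/mL = 126.5823 mcg/mL
Drug rate = 14.7 mL/hr × 126.5823 mcg/mL = 1860.759 mcg/hr
1860.759 mcg/hr ÷ 60 min/hr = 31.01266 mcg/min
31.01266 mcg/min ÷ 49.95455 kg = 0.6208175 mcg/kg/min

0.62 mcg/kg/min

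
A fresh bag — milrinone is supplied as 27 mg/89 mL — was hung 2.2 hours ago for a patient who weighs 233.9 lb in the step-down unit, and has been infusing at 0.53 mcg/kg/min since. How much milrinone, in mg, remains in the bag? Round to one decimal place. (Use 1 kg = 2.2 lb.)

19.6 mg

Weight = 233.9 lb ÷ 2.2 lb/kg = 106.3182 kg
Dose = 0.53 mcg/kg/min × 106.3182 kg = 56.34864 mcg/min
56.34864 mcg/min × 60 min/hr = 3380.918 mcg/hr
Concentration = 27 mg ÷ 89 mL = 0.3033708 mg/mL = 303.3708 mcg/mL
Rate = 3380.918 mcg/hr ÷ 303.3708 mcg/mL = 11.14451 mL/hr
Volume infused = 11.14451 mL/hr × 2.2 hr = 24.51792 mL
Volume remaining = 89 − 24.51792 = 64.48208 mL
Drug remaining = 64.48208 mL × 303.3708 mcg/mL = 19561.98 mcg = 19.56198 mg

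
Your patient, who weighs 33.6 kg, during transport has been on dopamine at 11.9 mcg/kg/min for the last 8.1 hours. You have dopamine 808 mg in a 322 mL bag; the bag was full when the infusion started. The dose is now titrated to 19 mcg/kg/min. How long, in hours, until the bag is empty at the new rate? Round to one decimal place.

16.0 hours

Initial rate:
Dose = 11.9 mcg/kg/min × 33.6 kg = 399.84 mcg/min
399.84 mcg/min × 60 min/hr = 23990.4 mcg/hr
Concentration = 808 mg ÷ 322 mL = 2.509317 mg/mL = 2509.317 mcg/mL
Rate = 23990.4 mcg/hr ÷ 2509.317 mcg/mL = 9.560531 mL/hr
Volume infused so far = 9.560531 mL/hr × 8.1 hr = 77.4403 mL
Volume remaining = 322 − 77.4403 = 244.5597 mL
New rate:
Dose = 19 mcg/kg/min × 33.6 kg = 638.4 mcg/min
638.4 mcg/min × 60 min/hr = 38304 mcg/hr
Rate = 38304 mcg/hr ÷ 2509.317 mcg/mL = 15.26471 mL/hr
Time remaining = 244.5597 mL ÷ 15.26471 mL/hr = 16.02124 hr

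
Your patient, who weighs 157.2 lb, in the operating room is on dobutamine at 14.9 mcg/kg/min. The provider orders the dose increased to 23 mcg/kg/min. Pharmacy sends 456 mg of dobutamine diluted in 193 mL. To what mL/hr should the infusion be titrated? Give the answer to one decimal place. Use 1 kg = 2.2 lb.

41.7 mL/hr

Weight = 157.2 lb ÷ 2.2 lb/kg = 71.45455 kg
Dose = 23 mcg/kg/min × 71.45455 kg = 1643.455 mcg/min
1643.455 mcg/min × 60 min/hr = 98607.27 mcg/hr
Concentration = 456 mg ÷ 193 mL = 2.362694 mg/mL = 2362.694 mcg/mL
Rate = 98607.27 mcg/hr ÷ 2362.694 mcg/mL = 41.7351 mL/hr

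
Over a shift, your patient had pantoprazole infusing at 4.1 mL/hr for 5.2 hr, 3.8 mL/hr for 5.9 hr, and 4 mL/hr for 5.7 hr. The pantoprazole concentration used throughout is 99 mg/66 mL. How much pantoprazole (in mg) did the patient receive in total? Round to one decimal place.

Concentration = 99 mg ÷ 66 mL = 1.5 mg/mL
Stage 1: 4.1 mL/hr × 5.2 hr = 21.32 mL → 21.32 mL × 1.5 mg/mL = 31.98 mg
Stage 2: 3.8 mL/hr × 5.9 hr = 22.42 mL → 22.42 mL × 1.5 mg/mL = 33.63 mg
Stage 3: 4 mL/hr × 5.7 hr = 22.8 mL → 22.8 mL × 1.5 mg/mL = 34.2 mg
Total = 31.98 + 33.63 + 34.2 = 99.81 mg

99.8 mg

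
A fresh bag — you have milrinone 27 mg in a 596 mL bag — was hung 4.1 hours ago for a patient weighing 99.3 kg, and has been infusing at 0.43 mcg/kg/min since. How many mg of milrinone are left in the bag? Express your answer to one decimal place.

16.5 mg

Dose = 0.43 mcg/kg/min × 99.3 kg = 42.699 mcg/min
42.699 mcg/min × 60 min/hr = 2561.94 mcg/hr
Concentration = 27 mg ÷ 596 mL = 0.04530201 mg/mL = 45.30201 mcg/mL
Rate = 2561.94 mcg/hr ÷ 45.30201 mcg/mL = 56.55245 mL/hr
Volume infused = 56.55245 mL/hr × 4.1 hr = 231.8651 mL
Volume remaining = 596 − 231.8651 = 364.1349 mL
Drug remaining = 364.1349 mL × 45.30201 mcg/mL = 16496.05 mcg = 16.49605 mg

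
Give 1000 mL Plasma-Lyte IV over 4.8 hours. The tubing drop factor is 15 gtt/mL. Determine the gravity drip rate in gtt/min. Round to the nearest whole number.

52 gtt/min

1000 mL ÷ (4.8 hr × 60 = 288 min) = 3.472222 mL/min
3.472222 mL/min × 15 gtt/mL = 52.08333 gtt/min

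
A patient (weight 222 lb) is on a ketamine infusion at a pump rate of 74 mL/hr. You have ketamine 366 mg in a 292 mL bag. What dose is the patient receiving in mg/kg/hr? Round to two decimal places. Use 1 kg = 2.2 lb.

Weight = 222 lb ÷ 2.2 lb/kg = 100.9091 kg
Concentration = 366 mg ÷ 292 mL = 1.253425 mg/mL
Drug rate = 74 mL/hr × 1.253425 mg/mL = 92.75342 mg/hr
92.75342 mg/hr ÷ 100.9091 kg = 0.9191781 mg/kg/hr

0.92 mg/kg/hr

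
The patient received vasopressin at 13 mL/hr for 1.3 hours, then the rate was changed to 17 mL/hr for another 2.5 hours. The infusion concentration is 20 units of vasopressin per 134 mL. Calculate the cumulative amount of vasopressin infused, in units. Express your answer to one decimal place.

Concentration = 20 units ÷ 134 mL = 0.1492537 units/mL
Stage 1: 13 mL/hr × 1.3 hr = 16.9 mL → 16.9 mL × 0.1492537 units/mL = 2.522388 units
Stage 2: 17 mL/hr × 2.5 hr = 42.5 mL → 42.5 mL × 0.1492537 units/mL = 6.343284 units
Total = 2.522388 + 6.343284 = 8.865672 units

8.9 units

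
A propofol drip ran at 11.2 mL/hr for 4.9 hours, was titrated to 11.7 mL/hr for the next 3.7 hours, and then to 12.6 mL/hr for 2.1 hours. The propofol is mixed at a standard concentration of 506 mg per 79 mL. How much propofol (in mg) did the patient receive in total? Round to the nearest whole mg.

Concentration = 506 mg ÷ 79 mL = 6.405063 mg/mL
Stage 1: 11.2 mL/hr × 4.9 hr = 54.88 mL → 54.88 mL × 6.405063 mg/mL = 351.5099 mg
Stage 2: 11.7 mL/hr × 3.7 hr = 43.29 mL → 43.29 mL × 6.405063 mg/mL = 277.2752 mg
Stage 3: 12.6 mL/hr × 2.1 hr = 26.46 mL → 26.46 mL × 6.405063 mg/mL = 169.478 mg
Total = 351.5099 + 277.2752 + 169.478 = 798.263 mg

798 mg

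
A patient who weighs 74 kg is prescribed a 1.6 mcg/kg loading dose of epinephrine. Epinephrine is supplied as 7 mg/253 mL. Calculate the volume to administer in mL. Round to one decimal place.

4.3 mL

Dose = 1.6 mcg/kg × 74 kg = 118.4 mcg
Concentration = 7 mg ÷ 253 mL = 0.02766798 mg/mL = 27.66798 mcg/mL
Volume = 118.4 mcg ÷ 27.66798 mcg/mL = 4.279314 mL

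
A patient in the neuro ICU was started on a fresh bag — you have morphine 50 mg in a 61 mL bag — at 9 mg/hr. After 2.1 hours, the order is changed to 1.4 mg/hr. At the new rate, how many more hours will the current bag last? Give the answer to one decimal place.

Initial rate:
Concentration = 50 mg ÷ 61 mL = 0.8196721 mg/mL
Rate = 9 mg/hr ÷ 0.8196721 mg/mL = 10.98 mL/hr
Volume infused so far = 10.98 mL/hr × 2.1 hr = 23.058 mL
Volume remaining = 61 − 23.058 = 37.942 mL
New rate:
Rate = 1.4 mg/hr ÷ 0.8196721 mg/mL = 1.708 mL/hr
Time remaining = 37.942 mL ÷ 1.708 mL/hr = 22.21429 hr

22.2 hours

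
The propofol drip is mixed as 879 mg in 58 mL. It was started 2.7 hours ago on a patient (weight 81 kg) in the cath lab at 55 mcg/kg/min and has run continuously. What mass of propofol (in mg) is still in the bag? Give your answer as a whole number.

Dose = 55 mcg/kg/min × 81 kg = 4455 mcg/min
4455 mcg/min × 60 min/hr = 267300 mcg/hr
Concentration = 879 mg ÷ 58 mL = 15.15517 mg/mL = 15155.17 mcg/mL
Rate = 267300 mcg/hr ÷ 15155.17 mcg/mL = 17.63754 mL/hr
Volume infused = 17.63754 mL/hr × 2.7 hr = 47.62137 mL
Volume remaining = 58 − 47.62137 = 10.37863 mL
Drug remaining = 10.37863 mL × 15155.17 mcg/mL = 157290 mcg = 157.29 mg

157 mg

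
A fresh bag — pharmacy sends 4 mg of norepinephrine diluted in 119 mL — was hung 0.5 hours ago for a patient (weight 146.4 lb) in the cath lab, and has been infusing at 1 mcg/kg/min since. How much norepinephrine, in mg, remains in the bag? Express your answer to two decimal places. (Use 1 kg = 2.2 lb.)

2.00 mg

Weight = 146.4 lb ÷ 2.2 lb/kg = 66.54545 kg
Dose = 1 mcg/kg/min × 66.54545 kg = 66.54545 mcg/min
66.54545 mcg/min × 60 min/hr = 3992.727 mcg/hr
Concentration = 4 mg ÷ 119 mL = 0.03361345 mg/mL = 33.61345 mcg/mL
Rate = 3992.727 mcg/hr ÷ 33.61345 mcg/mL = 118.7836 mL/hr
Volume infused = 118.7836 mL/hr × 0.5 hr = 59.39182 mL
Volume remaining = 119 − 59.39182 = 59.60818 mL
Drug remaining = 59.60818 mL × 33.61345 mcg/mL = 2003.636 mcg = 2.003636 mg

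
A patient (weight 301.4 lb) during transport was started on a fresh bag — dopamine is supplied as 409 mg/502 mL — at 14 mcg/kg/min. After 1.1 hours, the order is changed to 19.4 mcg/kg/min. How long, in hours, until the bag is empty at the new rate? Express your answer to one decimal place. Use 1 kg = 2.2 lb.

1.8 hours

Initial rate:
Weight = 301.4 lb ÷ 2.2 lb/kg = 137 kg
Dose = 14 mcg/kg/min × 137 kg = 1918 mcg/min
1918 mcg/min × 60 min/hr = 115080 mcg/hr
Concentration = 409 mg ÷ 502 mL = 0.814741 mg/mL = 814.741 mcg/mL
Rate = 115080 mcg/hr ÷ 814.741 mcg/mL = 141.2473 mL/hr
Volume infused so far = 141.2473 mL/hr × 1.1 hr = 155.3721 mL
Volume remaining = 502 − 155.3721 = 346.6279 mL
New rate:
Dose = 19.4 mcg/kg/min × 137 kg = 2657.8 mcg/min
2657.8 mcg/min × 60 min/hr = 159468 mcg/hr
Rate = 159468 mcg/hr ÷ 814.741 mcg/mL = 195.7284 mL/hr
Time remaining = 346.6279 mL ÷ 195.7284 mL/hr = 1.770963 hr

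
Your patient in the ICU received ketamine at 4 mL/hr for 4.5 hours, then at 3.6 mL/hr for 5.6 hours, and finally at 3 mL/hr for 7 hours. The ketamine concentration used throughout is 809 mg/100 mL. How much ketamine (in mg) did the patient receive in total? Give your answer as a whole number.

479 mg

Concentration = 809 mg ÷ 100 mL = 8.09 mg/mL
Stage 1: 4 mL/hr × 4.5 hr = 18 mL → 18 mL × 8.09 mg/mL = 145.62 mg
Stage 2: 3.6 mL/hr × 5.6 hr = 20.16 mL → 20.16 mL × 8.09 mg/mL = 163.0944 mg
Stage 3: 3 mL/hr × 7 hr = 21 mL → 21 mL × 8.09 mg/mL = 169.89 mg
Total = 145.62 + 163.0944 + 169.89 = 478.6044 mg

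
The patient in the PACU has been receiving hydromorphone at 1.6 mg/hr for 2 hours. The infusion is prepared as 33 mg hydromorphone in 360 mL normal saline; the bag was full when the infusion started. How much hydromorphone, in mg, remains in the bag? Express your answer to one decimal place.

Concentration = 33 mg ÷ 360 mL = 0.09166667 mg/mL
Rate = 1.6 mg/hr ÷ 0.09166667 mg/mL = 17.45455 mL/hr
Volume infused = 17.45455 mL/hr × 2 hr = 34.90909 mL
Volume remaining = 360 − 34.90909 = 325.0909 mL
Drug remaining = 325.0909 mL × 0.09166667 mg/mL = 29.8 mg

29.8 mg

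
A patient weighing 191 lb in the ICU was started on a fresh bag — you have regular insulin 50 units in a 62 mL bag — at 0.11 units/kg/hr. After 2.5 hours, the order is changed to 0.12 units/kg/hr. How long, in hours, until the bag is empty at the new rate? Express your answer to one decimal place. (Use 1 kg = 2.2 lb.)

2.5 hours

Initial rate:
Weight = 191 lb ÷ 2.2 lb/kg = 86.81818 kg
Dose = 0.11 units/kg/hr × 86.81818 kg = 9.55 units/hr
Concentration = 50 units ÷ 62 mL = 0.8064516 units/mL
Rate = 9.55 units/hr ÷ 0.8064516 units/mL = 11.842 mL/hr
Volume infused so far = 11.842 mL/hr × 2.5 hr = 29.605 mL
Volume remaining = 62 − 29.605 = 32.395 mL
New rate:
Dose = 0.12 units/kg/hr × 86.81818 kg = 10.41818 units/hr
Rate = 10.41818 units/hr ÷ 0.8064516 units/mL = 12.91855 mL/hr
Time remaining = 32.395 mL ÷ 12.91855 mL/hr = 2.507635 hr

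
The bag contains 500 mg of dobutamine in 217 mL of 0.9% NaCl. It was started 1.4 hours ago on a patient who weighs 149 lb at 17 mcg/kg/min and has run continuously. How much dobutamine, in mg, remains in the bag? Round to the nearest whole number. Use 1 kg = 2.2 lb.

403 mg

Weight = 149 lb ÷ 2.2 lb/kg = 67.72727 kg
Dose = 17 mcg/kg/min × 67.72727 kg = 1151.364 mcg/min
1151.364 mcg/min × 60 min/hr = 69081.82 mcg/hr
Concentration = 500 mg ÷ 217 mL = 2.304147 mg/mL = 2304.147 mcg/mL
Rate = 69081.82 mcg/hr ÷ 2304.147 mcg/mL = 29.98151 mL/hr
Volume infused = 29.98151 mL/hr × 1.4 hr = 41.97411 mL
Volume remaining = 217 − 41.97411 = 175.0259 mL
Drug remaining = 175.0259 mL × 2304.147 mcg/mL = 403285.5 mcg = 403.2855 mg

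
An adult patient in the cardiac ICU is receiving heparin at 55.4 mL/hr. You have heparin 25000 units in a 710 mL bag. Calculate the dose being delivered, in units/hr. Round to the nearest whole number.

Concentration = 25000 units ÷ 710 mL = 35.21127 units/mL
Drug rate = 55.4 mL/hr × 35.21127 units/mL = 1950.704 units/hr

1951 units/hr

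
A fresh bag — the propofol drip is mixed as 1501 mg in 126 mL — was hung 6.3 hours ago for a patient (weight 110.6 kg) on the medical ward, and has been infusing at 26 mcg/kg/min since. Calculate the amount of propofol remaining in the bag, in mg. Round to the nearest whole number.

414 mg

Dose = 26 mcg/kg/min × 110.6 kg = 2875.6 mcg/min
2875.6 mcg/min × 60 min/hr = 172536 mcg/hr
Concentration = 1501 mg ÷ 126 mL = 11.9127 mg/mL = 11912.7 mcg/mL
Rate = 172536 mcg/hr ÷ 11912.7 mcg/mL = 14.48337 mL/hr
Volume infused = 14.48337 mL/hr × 6.3 hr = 91.24522 mL
Volume remaining = 126 − 91.24522 = 34.75478 mL
Drug remaining = 34.75478 mL × 11912.7 mcg/mL = 414023.2 mcg = 414.0232 mg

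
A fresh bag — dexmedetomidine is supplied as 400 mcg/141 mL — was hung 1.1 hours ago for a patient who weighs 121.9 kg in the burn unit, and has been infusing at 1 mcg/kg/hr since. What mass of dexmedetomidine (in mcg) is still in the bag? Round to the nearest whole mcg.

266 mcg

Dose = 1 mcg/kg/hr × 121.9 kg = 121.9 mcg/hr
Concentration = 400 mcg ÷ 141 mL = 2.836879 mcg/mL
Rate = 121.9 mcg/hr ÷ 2.836879 mcg/mL = 42.96975 mL/hr
Volume infused = 42.96975 mL/hr × 1.1 hr = 47.26673 mL
Volume remaining = 141 − 47.26673 = 93.73327 mL
Drug remaining = 93.73327 mL × 2.836879 mcg/mL = 265.91 mcg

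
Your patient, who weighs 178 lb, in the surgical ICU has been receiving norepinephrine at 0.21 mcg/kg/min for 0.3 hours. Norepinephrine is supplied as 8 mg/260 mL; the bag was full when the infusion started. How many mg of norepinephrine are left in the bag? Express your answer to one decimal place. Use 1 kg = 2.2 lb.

7.7 mg

Weight = 178 lb ÷ 2.2 lb/kg = 80.90909 kg
Dose = 0.21 mcg/kg/min × 80.90909 kg = 16.99091 mcg/min
16.99091 mcg/min × 60 min/hr = 1019.455 mcg/hr
Concentration = 8 mg ÷ 260 mL = 0.03076923 mg/mL = 30.76923 mcg/mL
Rate = 1019.455 mcg/hr ÷ 30.76923 mcg/mL = 33.13227 mL/hr
Volume infused = 33.13227 mL/hr × 0.3 hr = 9.939682 mL
Volume remaining = 260 − 9.939682 = 250.0603 mL
Drug remaining = 250.0603 mL × 30.76923 mcg/mL = 7694.164 mcg = 7.694164 mg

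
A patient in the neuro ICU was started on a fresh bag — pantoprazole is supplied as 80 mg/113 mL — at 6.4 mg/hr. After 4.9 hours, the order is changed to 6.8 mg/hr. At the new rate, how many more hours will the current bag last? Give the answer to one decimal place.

7.2 hours

Initial rate:
Concentration = 80 mg ÷ 113 mL = 0.7079646 mg/mL
Rate = 6.4 mg/hr ÷ 0.7079646 mg/mL = 9.04 mL/hr
Volume infused so far = 9.04 mL/hr × 4.9 hr = 44.296 mL
Volume remaining = 113 − 44.296 = 68.704 mL
New rate:
Rate = 6.8 mg/hr ÷ 0.7079646 mg/mL = 9.605 mL/hr
Time remaining = 68.704 mL ÷ 9.605 mL/hr = 7.152941 hr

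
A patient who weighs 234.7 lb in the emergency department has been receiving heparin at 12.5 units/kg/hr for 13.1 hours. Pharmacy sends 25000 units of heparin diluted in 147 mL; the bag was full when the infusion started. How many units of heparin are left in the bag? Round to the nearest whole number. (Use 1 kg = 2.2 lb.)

7531 units

Weight = 234.7 lb ÷ 2.2 lb/kg = 106.6818 kg
Dose = 12.5 units/kg/hr × 106.6818 kg = 1333.523 units/hr
Concentration = 25000 units ÷ 147 mL = 170.068 units/mL
Rate = 1333.523 units/hr ÷ 170.068 units/mL = 7.841114 mL/hr
Volume infused = 7.841114 mL/hr × 13.1 hr = 102.7186 mL
Volume remaining = 147 − 102.7186 = 44.28141 mL
Drug remaining = 44.28141 mL × 170.068 units/mL = 7530.852 units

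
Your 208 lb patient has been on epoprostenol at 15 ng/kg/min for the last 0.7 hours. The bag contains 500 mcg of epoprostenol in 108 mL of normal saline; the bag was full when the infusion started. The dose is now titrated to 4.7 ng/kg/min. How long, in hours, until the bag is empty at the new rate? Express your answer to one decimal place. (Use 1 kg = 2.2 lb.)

Initial rate:
Weight = 208 lb ÷ 2.2 lb/kg = 94.54545 kg
Dose = 15 ng/kg/min × 94.54545 kg = 1418.182 ng/min
1418.182 ng/min × 60 min/hr = 85090.91 ng/hr
Concentration = 500 mcg ÷ 108 mL = 4.62963 mcg/mL = 4629.63 ng/mL
Rate = 85090.91 ng/hr ÷ 4629.63 ng/mL = 18.37964 mL/hr
Volume infused so far = 18.37964 mL/hr × 0.7 hr = 12.86575 mL
Volume remaining = 108 − 12.86575 = 95.13425 mL
New rate:
Dose = 4.7 ng/kg/min × 94.54545 kg = 444.3636 ng/min
444.3636 ng/min × 60 min/hr = 26661.82 ng/hr
Rate = 26661.82 ng/hr ÷ 4629.63 ng/mL = 5.758953 mL/hr
Time remaining = 95.13425 mL ÷ 5.758953 mL/hr = 16.51937 hr

16.5 hours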